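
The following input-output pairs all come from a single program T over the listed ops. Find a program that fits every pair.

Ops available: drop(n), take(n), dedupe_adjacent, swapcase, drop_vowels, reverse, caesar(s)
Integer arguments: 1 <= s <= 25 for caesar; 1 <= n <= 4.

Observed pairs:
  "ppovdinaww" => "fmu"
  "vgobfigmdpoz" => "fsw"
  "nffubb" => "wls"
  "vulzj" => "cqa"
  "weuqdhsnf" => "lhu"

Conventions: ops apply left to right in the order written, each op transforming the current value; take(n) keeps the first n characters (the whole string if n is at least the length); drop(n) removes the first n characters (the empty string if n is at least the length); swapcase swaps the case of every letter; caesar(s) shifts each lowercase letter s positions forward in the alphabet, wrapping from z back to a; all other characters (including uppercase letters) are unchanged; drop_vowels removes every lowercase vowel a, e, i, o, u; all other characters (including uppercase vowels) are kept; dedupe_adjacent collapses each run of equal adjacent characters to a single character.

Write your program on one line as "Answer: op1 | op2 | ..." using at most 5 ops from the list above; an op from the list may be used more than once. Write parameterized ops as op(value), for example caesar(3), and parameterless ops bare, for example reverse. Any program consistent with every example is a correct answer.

caesar(17) | swapcase | drop(2) | swapcase | take(3)

Check, running the answer program on each example:
  "ppovdinaww" -> "ggfmuzernn" -> "GGFMUZERNN" -> "FMUZERNN" -> "fmuzernn" -> "fmu"
  "vgobfigmdpoz" -> "mxfswzxdugfq" -> "MXFSWZXDUGFQ" -> "FSWZXDUGFQ" -> "fswzxdugfq" -> "fsw"
  "nffubb" -> "ewwlss" -> "EWWLSS" -> "WLSS" -> "wlss" -> "wls"
  "vulzj" -> "mlcqa" -> "MLCQA" -> "CQA" -> "cqa" -> "cqa"
  "weuqdhsnf" -> "nvlhuyjew" -> "NVLHUYJEW" -> "LHUYJEW" -> "lhuyjew" -> "lhu"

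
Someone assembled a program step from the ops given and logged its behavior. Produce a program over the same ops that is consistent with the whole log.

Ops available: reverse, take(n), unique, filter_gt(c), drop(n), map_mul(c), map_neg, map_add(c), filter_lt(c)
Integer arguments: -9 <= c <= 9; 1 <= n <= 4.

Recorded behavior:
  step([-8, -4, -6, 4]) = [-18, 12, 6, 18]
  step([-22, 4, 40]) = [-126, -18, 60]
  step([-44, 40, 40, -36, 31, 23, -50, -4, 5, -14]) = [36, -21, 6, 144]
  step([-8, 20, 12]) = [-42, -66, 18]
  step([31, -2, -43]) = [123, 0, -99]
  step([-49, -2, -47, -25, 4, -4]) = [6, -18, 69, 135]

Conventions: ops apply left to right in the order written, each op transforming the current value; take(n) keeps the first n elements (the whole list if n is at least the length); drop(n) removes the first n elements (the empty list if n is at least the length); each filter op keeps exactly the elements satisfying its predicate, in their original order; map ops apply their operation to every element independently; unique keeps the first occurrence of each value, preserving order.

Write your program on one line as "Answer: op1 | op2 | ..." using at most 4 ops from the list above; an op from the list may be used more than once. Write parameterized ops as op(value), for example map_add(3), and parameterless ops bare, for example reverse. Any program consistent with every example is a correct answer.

reverse | map_add(2) | map_mul(-3) | take(4)

Check, running the answer program on each example:
  [-8, -4, -6, 4] -> [4, -6, -4, -8] -> [6, -4, -2, -6] -> [-18, 12, 6, 18] -> [-18, 12, 6, 18]
  [-22, 4, 40] -> [40, 4, -22] -> [42, 6, -20] -> [-126, -18, 60] -> [-126, -18, 60]
  [-44, 40, 40, -36, 31, 23, -50, -4, 5, -14] -> [-14, 5, -4, -50, 23, 31, -36, 40, 40, -44] -> [-12, 7, -2, -48, 25, 33, -34, 42, 42, -42] -> [36, -21, 6, 144, -75, -99, 102, -126, -126, 126] -> [36, -21, 6, 144]
  [-8, 20, 12] -> [12, 20, -8] -> [14, 22, -6] -> [-42, -66, 18] -> [-42, -66, 18]
  [31, -2, -43] -> [-43, -2, 31] -> [-41, 0, 33] -> [123, 0, -99] -> [123, 0, -99]
  [-49, -2, -47, -25, 4, -4] -> [-4, 4, -25, -47, -2, -49] -> [-2, 6, -23, -45, 0, -47] -> [6, -18, 69, 135, 0, 141] -> [6, -18, 69, 135]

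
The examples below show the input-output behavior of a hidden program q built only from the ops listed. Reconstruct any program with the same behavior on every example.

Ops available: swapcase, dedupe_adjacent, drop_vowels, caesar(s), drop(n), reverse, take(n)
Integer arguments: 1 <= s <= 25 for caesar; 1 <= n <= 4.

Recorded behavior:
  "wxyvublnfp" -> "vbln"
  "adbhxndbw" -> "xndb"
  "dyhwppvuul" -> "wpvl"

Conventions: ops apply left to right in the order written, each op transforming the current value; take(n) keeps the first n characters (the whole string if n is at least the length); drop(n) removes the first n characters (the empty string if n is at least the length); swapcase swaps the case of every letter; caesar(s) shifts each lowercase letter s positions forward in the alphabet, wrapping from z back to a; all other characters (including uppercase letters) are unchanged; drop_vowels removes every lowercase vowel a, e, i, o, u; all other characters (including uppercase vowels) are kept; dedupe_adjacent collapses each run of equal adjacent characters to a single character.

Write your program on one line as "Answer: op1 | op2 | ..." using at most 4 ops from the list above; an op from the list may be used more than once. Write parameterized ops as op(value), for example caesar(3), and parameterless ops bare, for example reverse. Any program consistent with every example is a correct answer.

drop_vowels | dedupe_adjacent | drop(3) | take(4)

Check, running the answer program on each example:
  "wxyvublnfp" -> "wxyvblnfp" -> "wxyvblnfp" -> "vblnfp" -> "vbln"
  "adbhxndbw" -> "dbhxndbw" -> "dbhxndbw" -> "xndbw" -> "xndb"
  "dyhwppvuul" -> "dyhwppvl" -> "dyhwpvl" -> "wpvl" -> "wpvl"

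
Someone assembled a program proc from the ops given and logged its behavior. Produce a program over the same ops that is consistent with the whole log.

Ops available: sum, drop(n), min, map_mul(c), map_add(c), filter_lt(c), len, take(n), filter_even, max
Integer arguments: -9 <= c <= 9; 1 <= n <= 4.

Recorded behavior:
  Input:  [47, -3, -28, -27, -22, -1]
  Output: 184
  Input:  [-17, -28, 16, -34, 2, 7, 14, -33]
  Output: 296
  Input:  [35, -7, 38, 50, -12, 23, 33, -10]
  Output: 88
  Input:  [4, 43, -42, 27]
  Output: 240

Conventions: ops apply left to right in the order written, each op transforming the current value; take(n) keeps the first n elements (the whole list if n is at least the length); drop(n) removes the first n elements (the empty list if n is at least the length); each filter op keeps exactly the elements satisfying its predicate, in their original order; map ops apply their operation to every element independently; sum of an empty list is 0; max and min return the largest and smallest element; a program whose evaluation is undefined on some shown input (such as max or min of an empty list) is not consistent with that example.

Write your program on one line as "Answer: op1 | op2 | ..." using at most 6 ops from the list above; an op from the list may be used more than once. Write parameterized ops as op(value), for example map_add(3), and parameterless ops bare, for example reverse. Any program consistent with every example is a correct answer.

filter_lt(8) | take(2) | map_add(4) | map_mul(-8) | sum

Check, running the answer program on each example:
  [47, -3, -28, -27, -22, -1] -> [-3, -28, -27, -22, -1] -> [-3, -28] -> [1, -24] -> [-8, 192] -> 184
  [-17, -28, 16, -34, 2, 7, 14, -33] -> [-17, -28, -34, 2, 7, -33] -> [-17, -28] -> [-13, -24] -> [104, 192] -> 296
  [35, -7, 38, 50, -12, 23, 33, -10] -> [-7, -12, -10] -> [-7, -12] -> [-3, -8] -> [24, 64] -> 88
  [4, 43, -42, 27] -> [4, -42] -> [4, -42] -> [8, -38] -> [-64, 304] -> 240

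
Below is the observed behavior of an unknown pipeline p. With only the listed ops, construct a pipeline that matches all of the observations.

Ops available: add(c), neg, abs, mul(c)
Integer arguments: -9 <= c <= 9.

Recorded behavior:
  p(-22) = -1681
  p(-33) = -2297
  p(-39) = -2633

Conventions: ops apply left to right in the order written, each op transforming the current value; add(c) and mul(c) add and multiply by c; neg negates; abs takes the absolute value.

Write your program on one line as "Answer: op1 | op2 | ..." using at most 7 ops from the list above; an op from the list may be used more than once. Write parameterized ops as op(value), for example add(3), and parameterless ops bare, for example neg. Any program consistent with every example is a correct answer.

add(-8) | mul(7) | mul(-8) | add(5) | add(-4) | neg

Check, running the answer program on each example:
  -22 -> -30 -> -210 -> 1680 -> 1685 -> 1681 -> -1681
  -33 -> -41 -> -287 -> 2296 -> 2301 -> 2297 -> -2297
  -39 -> -47 -> -329 -> 2632 -> 2637 -> 2633 -> -2633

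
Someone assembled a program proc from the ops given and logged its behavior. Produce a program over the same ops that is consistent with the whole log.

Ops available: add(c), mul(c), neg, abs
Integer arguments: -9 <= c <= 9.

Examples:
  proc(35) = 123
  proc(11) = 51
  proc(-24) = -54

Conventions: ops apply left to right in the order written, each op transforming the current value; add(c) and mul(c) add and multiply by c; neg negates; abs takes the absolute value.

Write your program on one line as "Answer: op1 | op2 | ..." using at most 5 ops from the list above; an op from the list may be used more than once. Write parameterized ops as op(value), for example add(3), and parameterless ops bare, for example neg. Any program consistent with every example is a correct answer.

add(-1) | add(-2) | add(9) | mul(3)

Check, running the answer program on each example:
  35 -> 34 -> 32 -> 41 -> 123
  11 -> 10 -> 8 -> 17 -> 51
  -24 -> -25 -> -27 -> -18 -> -54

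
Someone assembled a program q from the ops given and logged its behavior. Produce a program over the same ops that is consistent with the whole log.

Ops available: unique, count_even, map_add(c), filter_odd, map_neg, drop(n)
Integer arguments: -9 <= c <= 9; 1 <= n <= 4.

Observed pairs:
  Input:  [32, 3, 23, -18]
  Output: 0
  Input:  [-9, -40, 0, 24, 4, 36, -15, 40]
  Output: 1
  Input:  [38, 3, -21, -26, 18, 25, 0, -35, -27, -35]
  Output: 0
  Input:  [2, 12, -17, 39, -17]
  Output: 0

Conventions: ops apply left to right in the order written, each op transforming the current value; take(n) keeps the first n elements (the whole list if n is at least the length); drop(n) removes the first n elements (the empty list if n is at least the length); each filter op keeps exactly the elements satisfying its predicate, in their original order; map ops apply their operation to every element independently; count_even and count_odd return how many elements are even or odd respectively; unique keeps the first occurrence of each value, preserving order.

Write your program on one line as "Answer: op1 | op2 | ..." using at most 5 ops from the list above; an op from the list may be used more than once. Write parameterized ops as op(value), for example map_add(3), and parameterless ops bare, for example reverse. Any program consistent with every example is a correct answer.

drop(4) | map_neg | drop(3) | map_neg | count_even

Check, running the answer program on each example:
  [32, 3, 23, -18] -> [] -> [] -> [] -> [] -> 0
  [-9, -40, 0, 24, 4, 36, -15, 40] -> [4, 36, -15, 40] -> [-4, -36, 15, -40] -> [-40] -> [40] -> 1
  [38, 3, -21, -26, 18, 25, 0, -35, -27, -35] -> [18, 25, 0, -35, -27, -35] -> [-18, -25, 0, 35, 27, 35] -> [35, 27, 35] -> [-35, -27, -35] -> 0
  [2, 12, -17, 39, -17] -> [-17] -> [17] -> [] -> [] -> 0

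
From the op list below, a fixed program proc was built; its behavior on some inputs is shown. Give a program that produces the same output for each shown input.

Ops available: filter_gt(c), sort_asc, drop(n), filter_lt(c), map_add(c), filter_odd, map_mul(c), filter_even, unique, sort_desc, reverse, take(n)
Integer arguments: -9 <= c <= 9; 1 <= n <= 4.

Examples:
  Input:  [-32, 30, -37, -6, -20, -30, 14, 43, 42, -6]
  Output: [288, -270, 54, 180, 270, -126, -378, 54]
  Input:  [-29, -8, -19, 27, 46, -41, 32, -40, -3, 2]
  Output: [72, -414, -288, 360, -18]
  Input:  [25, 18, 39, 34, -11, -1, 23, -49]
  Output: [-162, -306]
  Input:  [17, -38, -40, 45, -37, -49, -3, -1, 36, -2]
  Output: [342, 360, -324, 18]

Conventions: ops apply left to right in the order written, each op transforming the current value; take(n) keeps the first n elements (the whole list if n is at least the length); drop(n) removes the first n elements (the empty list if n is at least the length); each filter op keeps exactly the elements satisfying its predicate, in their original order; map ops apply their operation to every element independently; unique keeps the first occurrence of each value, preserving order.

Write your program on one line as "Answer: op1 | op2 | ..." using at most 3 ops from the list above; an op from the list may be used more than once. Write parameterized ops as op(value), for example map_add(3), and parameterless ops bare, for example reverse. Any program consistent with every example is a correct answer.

map_mul(-9) | filter_even

Check, running the answer program on each example:
  [-32, 30, -37, -6, -20, -30, 14, 43, 42, -6] -> [288, -270, 333, 54, 180, 270, -126, -387, -378, 54] -> [288, -270, 54, 180, 270, -126, -378, 54]
  [-29, -8, -19, 27, 46, -41, 32, -40, -3, 2] -> [261, 72, 171, -243, -414, 369, -288, 360, 27, -18] -> [72, -414, -288, 360, -18]
  [25, 18, 39, 34, -11, -1, 23, -49] -> [-225, -162, -351, -306, 99, 9, -207, 441] -> [-162, -306]
  [17, -38, -40, 45, -37, -49, -3, -1, 36, -2] -> [-153, 342, 360, -405, 333, 441, 27, 9, -324, 18] -> [342, 360, -324, 18]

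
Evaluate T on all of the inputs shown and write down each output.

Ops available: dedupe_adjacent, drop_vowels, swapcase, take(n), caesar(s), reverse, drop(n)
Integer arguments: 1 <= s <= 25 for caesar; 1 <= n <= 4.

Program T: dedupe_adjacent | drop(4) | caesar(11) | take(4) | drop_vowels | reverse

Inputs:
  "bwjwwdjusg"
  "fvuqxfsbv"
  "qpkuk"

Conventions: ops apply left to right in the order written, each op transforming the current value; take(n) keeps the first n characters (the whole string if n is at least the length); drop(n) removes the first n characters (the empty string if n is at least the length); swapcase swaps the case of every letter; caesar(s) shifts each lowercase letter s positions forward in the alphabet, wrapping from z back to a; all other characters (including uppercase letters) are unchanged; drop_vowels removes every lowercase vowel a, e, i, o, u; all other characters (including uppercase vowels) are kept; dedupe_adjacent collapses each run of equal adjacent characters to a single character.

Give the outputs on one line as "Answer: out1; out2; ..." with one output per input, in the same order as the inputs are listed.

"df"; "mdq"; "v"

Execution, op by op:
  "bwjwwdjusg" -> "bwjwdjusg" -> "djusg" -> "oufdr" -> "oufd" -> "fd" -> "df"
  "fvuqxfsbv" -> "fvuqxfsbv" -> "xfsbv" -> "iqdmg" -> "iqdm" -> "qdm" -> "mdq"
  "qpkuk" -> "qpkuk" -> "k" -> "v" -> "v" -> "v" -> "v"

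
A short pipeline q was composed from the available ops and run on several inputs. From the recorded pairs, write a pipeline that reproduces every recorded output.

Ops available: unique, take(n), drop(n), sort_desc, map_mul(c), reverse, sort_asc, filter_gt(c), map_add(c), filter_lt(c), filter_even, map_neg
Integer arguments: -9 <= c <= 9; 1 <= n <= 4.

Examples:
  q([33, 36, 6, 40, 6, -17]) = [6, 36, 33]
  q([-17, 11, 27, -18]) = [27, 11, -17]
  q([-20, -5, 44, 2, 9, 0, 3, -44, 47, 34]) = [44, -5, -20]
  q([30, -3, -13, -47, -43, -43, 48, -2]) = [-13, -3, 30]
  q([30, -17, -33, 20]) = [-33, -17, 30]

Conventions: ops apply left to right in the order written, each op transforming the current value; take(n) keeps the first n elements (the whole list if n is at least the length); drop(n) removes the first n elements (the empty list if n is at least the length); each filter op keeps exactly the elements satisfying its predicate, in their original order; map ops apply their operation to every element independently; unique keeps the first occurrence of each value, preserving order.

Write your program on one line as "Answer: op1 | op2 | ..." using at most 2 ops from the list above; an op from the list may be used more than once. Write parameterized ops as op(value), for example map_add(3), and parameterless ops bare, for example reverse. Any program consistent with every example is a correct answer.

take(3) | reverse

Check, running the answer program on each example:
  [33, 36, 6, 40, 6, -17] -> [33, 36, 6] -> [6, 36, 33]
  [-17, 11, 27, -18] -> [-17, 11, 27] -> [27, 11, -17]
  [-20, -5, 44, 2, 9, 0, 3, -44, 47, 34] -> [-20, -5, 44] -> [44, -5, -20]
  [30, -3, -13, -47, -43, -43, 48, -2] -> [30, -3, -13] -> [-13, -3, 30]
  [30, -17, -33, 20] -> [30, -17, -33] -> [-33, -17, 30]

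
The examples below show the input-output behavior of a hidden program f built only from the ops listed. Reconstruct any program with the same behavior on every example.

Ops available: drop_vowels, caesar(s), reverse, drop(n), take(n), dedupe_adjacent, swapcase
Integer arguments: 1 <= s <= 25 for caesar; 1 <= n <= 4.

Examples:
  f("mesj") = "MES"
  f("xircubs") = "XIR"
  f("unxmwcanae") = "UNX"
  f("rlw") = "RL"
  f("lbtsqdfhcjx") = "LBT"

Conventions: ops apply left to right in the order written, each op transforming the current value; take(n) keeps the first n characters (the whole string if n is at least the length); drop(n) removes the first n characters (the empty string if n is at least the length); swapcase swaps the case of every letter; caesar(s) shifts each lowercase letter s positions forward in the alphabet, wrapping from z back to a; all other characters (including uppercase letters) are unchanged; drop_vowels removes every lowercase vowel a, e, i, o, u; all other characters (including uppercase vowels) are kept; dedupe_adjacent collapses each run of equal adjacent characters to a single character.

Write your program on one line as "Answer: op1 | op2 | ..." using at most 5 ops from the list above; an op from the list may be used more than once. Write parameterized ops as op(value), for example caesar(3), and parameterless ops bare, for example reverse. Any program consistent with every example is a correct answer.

reverse | drop(1) | reverse | swapcase | take(3)

Check, running the answer program on each example:
  "mesj" -> "jsem" -> "sem" -> "mes" -> "MES" -> "MES"
  "xircubs" -> "sbucrix" -> "bucrix" -> "xircub" -> "XIRCUB" -> "XIR"
  "unxmwcanae" -> "eanacwmxnu" -> "anacwmxnu" -> "unxmwcana" -> "UNXMWCANA" -> "UNX"
  "rlw" -> "wlr" -> "lr" -> "rl" -> "RL" -> "RL"
  "lbtsqdfhcjx" -> "xjchfdqstbl" -> "jchfdqstbl" -> "lbtsqdfhcj" -> "LBTSQDFHCJ" -> "LBT"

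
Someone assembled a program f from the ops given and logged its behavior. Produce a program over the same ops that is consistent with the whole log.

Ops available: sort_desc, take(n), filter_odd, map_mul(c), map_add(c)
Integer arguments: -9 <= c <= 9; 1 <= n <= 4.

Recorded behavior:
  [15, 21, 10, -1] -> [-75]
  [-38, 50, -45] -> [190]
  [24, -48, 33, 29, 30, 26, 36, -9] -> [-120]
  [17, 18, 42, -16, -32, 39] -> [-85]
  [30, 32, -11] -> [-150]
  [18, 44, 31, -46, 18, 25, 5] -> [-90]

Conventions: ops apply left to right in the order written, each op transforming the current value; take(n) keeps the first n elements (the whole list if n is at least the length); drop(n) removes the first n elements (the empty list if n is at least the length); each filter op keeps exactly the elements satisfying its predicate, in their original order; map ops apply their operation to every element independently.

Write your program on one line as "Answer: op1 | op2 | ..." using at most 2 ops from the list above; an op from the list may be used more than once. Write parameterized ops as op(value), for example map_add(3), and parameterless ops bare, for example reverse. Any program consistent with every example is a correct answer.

take(1) | map_mul(-5)

Check, running the answer program on each example:
  [15, 21, 10, -1] -> [15] -> [-75]
  [-38, 50, -45] -> [-38] -> [190]
  [24, -48, 33, 29, 30, 26, 36, -9] -> [24] -> [-120]
  [17, 18, 42, -16, -32, 39] -> [17] -> [-85]
  [30, 32, -11] -> [30] -> [-150]
  [18, 44, 31, -46, 18, 25, 5] -> [18] -> [-90]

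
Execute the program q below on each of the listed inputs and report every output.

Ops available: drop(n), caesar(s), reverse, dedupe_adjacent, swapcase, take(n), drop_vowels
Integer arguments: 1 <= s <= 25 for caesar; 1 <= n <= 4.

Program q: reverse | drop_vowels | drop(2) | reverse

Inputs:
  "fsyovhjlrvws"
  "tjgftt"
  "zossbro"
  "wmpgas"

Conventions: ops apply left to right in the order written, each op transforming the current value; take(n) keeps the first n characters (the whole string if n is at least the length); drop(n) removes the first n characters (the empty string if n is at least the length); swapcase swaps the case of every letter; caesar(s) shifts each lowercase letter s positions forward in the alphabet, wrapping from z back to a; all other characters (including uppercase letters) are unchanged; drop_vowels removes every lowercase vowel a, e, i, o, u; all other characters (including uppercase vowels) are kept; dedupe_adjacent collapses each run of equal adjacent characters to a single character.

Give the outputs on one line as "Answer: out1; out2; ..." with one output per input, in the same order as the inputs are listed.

Execution, op by op:
  "fsyovhjlrvws" -> "swvrljhvoysf" -> "swvrljhvysf" -> "vrljhvysf" -> "fsyvhjlrv"
  "tjgftt" -> "ttfgjt" -> "ttfgjt" -> "fgjt" -> "tjgf"
  "zossbro" -> "orbssoz" -> "rbssz" -> "ssz" -> "zss"
  "wmpgas" -> "sagpmw" -> "sgpmw" -> "pmw" -> "wmp"

"fsyvhjlrv"; "tjgf"; "zss"; "wmp"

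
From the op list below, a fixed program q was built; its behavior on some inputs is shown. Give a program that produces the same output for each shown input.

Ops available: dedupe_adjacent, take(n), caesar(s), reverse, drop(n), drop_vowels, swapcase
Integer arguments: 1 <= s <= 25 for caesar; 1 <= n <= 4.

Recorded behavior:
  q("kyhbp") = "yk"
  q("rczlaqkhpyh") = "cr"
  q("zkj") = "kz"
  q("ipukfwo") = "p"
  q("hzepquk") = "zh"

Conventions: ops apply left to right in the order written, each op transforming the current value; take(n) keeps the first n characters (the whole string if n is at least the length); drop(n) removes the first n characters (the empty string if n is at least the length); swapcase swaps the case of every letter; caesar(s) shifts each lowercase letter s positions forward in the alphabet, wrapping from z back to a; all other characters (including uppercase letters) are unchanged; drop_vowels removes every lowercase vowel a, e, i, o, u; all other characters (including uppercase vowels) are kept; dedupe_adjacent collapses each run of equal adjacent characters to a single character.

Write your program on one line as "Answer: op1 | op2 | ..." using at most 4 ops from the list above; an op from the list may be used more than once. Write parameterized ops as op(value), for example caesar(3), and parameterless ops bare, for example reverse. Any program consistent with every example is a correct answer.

take(2) | drop_vowels | reverse

Check, running the answer program on each example:
  "kyhbp" -> "ky" -> "ky" -> "yk"
  "rczlaqkhpyh" -> "rc" -> "rc" -> "cr"
  "zkj" -> "zk" -> "zk" -> "kz"
  "ipukfwo" -> "ip" -> "p" -> "p"
  "hzepquk" -> "hz" -> "hz" -> "zh"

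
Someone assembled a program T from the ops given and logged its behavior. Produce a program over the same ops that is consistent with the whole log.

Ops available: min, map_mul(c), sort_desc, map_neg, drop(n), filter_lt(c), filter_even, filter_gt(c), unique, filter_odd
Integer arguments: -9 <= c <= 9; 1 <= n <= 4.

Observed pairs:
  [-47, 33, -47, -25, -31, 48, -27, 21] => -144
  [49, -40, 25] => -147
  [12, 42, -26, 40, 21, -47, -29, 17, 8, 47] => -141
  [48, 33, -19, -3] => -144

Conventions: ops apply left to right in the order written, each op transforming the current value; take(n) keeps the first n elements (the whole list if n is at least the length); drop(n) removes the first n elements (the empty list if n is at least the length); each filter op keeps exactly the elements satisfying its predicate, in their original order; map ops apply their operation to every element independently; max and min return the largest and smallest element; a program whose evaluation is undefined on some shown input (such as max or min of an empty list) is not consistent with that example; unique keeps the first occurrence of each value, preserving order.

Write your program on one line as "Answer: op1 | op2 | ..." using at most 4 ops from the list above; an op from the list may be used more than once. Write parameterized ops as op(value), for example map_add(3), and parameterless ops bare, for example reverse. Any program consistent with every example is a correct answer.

sort_desc | map_mul(-3) | filter_lt(1) | min

Check, running the answer program on each example:
  [-47, 33, -47, -25, -31, 48, -27, 21] -> [48, 33, 21, -25, -27, -31, -47, -47] -> [-144, -99, -63, 75, 81, 93, 141, 141] -> [-144, -99, -63] -> -144
  [49, -40, 25] -> [49, 25, -40] -> [-147, -75, 120] -> [-147, -75] -> -147
  [12, 42, -26, 40, 21, -47, -29, 17, 8, 47] -> [47, 42, 40, 21, 17, 12, 8, -26, -29, -47] -> [-141, -126, -120, -63, -51, -36, -24, 78, 87, 141] -> [-141, -126, -120, -63, -51, -36, -24] -> -141
  [48, 33, -19, -3] -> [48, 33, -3, -19] -> [-144, -99, 9, 57] -> [-144, -99] -> -144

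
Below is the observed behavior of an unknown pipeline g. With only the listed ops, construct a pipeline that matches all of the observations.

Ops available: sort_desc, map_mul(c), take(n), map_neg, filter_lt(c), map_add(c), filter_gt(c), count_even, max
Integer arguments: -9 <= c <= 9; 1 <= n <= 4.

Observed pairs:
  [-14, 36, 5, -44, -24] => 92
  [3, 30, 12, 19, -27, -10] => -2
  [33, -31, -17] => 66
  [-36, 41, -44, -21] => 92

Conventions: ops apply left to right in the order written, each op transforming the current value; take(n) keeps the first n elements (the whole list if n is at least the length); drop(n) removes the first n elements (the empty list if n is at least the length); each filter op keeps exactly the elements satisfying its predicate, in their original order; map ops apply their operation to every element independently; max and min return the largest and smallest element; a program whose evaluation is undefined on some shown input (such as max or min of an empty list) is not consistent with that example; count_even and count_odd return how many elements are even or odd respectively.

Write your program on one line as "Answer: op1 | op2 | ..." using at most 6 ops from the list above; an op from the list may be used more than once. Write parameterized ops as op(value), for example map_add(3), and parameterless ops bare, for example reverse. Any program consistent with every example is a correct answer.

take(4) | sort_desc | map_mul(-2) | map_add(4) | max

Check, running the answer program on each example:
  [-14, 36, 5, -44, -24] -> [-14, 36, 5, -44] -> [36, 5, -14, -44] -> [-72, -10, 28, 88] -> [-68, -6, 32, 92] -> 92
  [3, 30, 12, 19, -27, -10] -> [3, 30, 12, 19] -> [30, 19, 12, 3] -> [-60, -38, -24, -6] -> [-56, -34, -20, -2] -> -2
  [33, -31, -17] -> [33, -31, -17] -> [33, -17, -31] -> [-66, 34, 62] -> [-62, 38, 66] -> 66
  [-36, 41, -44, -21] -> [-36, 41, -44, -21] -> [41, -21, -36, -44] -> [-82, 42, 72, 88] -> [-78, 46, 76, 92] -> 92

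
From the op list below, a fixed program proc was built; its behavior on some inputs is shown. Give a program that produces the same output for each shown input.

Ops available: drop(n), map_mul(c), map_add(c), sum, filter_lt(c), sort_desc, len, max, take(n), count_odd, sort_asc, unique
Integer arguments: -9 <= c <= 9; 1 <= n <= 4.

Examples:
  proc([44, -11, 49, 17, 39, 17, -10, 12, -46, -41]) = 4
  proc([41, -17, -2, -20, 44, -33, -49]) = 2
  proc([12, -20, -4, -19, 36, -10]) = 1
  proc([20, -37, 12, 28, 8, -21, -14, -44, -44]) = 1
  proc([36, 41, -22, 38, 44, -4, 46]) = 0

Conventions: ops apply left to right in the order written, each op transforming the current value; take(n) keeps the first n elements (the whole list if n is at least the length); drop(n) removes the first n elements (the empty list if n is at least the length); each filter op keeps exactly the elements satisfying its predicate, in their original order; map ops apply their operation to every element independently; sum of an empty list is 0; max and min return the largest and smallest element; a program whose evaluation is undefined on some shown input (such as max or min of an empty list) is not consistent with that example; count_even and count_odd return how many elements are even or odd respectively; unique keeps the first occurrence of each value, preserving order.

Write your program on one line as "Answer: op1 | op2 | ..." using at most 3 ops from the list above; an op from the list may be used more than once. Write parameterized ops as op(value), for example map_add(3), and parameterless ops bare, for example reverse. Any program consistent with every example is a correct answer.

drop(3) | count_odd

Check, running the answer program on each example:
  [44, -11, 49, 17, 39, 17, -10, 12, -46, -41] -> [17, 39, 17, -10, 12, -46, -41] -> 4
  [41, -17, -2, -20, 44, -33, -49] -> [-20, 44, -33, -49] -> 2
  [12, -20, -4, -19, 36, -10] -> [-19, 36, -10] -> 1
  [20, -37, 12, 28, 8, -21, -14, -44, -44] -> [28, 8, -21, -14, -44, -44] -> 1
  [36, 41, -22, 38, 44, -4, 46] -> [38, 44, -4, 46] -> 0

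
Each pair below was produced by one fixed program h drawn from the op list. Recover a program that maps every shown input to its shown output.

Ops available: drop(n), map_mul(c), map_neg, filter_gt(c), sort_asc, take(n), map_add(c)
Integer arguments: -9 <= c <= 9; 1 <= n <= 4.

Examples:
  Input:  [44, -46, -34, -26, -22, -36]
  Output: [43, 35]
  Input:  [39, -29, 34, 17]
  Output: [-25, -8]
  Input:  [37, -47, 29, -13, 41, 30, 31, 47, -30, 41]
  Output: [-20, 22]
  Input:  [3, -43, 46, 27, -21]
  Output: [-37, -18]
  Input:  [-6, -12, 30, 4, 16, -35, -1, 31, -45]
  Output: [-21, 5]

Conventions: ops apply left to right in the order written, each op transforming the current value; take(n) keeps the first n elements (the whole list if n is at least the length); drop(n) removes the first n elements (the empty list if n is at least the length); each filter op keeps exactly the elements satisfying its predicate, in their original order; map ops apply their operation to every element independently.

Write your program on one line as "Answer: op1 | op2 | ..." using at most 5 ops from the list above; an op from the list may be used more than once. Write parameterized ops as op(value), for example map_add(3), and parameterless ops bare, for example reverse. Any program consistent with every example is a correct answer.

take(4) | map_mul(-1) | map_add(9) | drop(2)

Check, running the answer program on each example:
  [44, -46, -34, -26, -22, -36] -> [44, -46, -34, -26] -> [-44, 46, 34, 26] -> [-35, 55, 43, 35] -> [43, 35]
  [39, -29, 34, 17] -> [39, -29, 34, 17] -> [-39, 29, -34, -17] -> [-30, 38, -25, -8] -> [-25, -8]
  [37, -47, 29, -13, 41, 30, 31, 47, -30, 41] -> [37, -47, 29, -13] -> [-37, 47, -29, 13] -> [-28, 56, -20, 22] -> [-20, 22]
  [3, -43, 46, 27, -21] -> [3, -43, 46, 27] -> [-3, 43, -46, -27] -> [6, 52, -37, -18] -> [-37, -18]
  [-6, -12, 30, 4, 16, -35, -1, 31, -45] -> [-6, -12, 30, 4] -> [6, 12, -30, -4] -> [15, 21, -21, 5] -> [-21, 5]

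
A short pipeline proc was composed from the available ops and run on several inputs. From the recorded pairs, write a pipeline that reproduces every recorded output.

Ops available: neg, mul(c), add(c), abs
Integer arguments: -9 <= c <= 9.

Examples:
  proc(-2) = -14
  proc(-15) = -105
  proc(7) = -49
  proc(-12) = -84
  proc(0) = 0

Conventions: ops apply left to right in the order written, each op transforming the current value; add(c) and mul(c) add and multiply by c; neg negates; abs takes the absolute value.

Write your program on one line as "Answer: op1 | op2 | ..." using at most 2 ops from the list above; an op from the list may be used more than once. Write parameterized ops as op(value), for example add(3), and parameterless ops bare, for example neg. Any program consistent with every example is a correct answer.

abs | mul(-7)

Check, running the answer program on each example:
  -2 -> 2 -> -14
  -15 -> 15 -> -105
  7 -> 7 -> -49
  -12 -> 12 -> -84
  0 -> 0 -> 0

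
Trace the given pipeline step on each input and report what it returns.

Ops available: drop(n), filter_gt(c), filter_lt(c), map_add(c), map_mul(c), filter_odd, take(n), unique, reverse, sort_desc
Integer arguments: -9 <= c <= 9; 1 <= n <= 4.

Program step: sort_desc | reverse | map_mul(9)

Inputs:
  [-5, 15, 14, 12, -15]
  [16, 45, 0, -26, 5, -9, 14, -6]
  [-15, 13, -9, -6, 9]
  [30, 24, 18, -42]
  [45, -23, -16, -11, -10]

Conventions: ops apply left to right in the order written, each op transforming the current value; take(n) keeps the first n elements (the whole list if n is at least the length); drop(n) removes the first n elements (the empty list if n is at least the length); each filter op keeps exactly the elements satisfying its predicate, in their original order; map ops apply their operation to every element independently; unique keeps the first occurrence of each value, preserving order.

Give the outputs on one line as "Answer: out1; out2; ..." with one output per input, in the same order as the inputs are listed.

[-135, -45, 108, 126, 135]; [-234, -81, -54, 0, 45, 126, 144, 405]; [-135, -81, -54, 81, 117]; [-378, 162, 216, 270]; [-207, -144, -99, -90, 405]

Execution, op by op:
  [-5, 15, 14, 12, -15] -> [15, 14, 12, -5, -15] -> [-15, -5, 12, 14, 15] -> [-135, -45, 108, 126, 135]
  [16, 45, 0, -26, 5, -9, 14, -6] -> [45, 16, 14, 5, 0, -6, -9, -26] -> [-26, -9, -6, 0, 5, 14, 16, 45] -> [-234, -81, -54, 0, 45, 126, 144, 405]
  [-15, 13, -9, -6, 9] -> [13, 9, -6, -9, -15] -> [-15, -9, -6, 9, 13] -> [-135, -81, -54, 81, 117]
  [30, 24, 18, -42] -> [30, 24, 18, -42] -> [-42, 18, 24, 30] -> [-378, 162, 216, 270]
  [45, -23, -16, -11, -10] -> [45, -10, -11, -16, -23] -> [-23, -16, -11, -10, 45] -> [-207, -144, -99, -90, 405]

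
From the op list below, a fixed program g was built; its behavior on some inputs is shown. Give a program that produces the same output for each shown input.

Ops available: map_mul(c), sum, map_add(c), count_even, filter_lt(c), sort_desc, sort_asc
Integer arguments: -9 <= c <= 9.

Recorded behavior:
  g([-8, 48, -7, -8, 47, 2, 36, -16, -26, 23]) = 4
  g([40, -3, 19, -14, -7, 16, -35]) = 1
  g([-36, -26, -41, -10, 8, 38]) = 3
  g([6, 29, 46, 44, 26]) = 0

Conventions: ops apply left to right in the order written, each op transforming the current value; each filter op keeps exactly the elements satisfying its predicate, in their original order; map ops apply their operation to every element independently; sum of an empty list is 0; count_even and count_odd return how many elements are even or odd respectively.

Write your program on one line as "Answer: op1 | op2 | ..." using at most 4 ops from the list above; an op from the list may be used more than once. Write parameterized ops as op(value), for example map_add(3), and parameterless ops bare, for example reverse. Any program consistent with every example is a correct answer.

filter_lt(-2) | sort_desc | count_even

Check, running the answer program on each example:
  [-8, 48, -7, -8, 47, 2, 36, -16, -26, 23] -> [-8, -7, -8, -16, -26] -> [-7, -8, -8, -16, -26] -> 4
  [40, -3, 19, -14, -7, 16, -35] -> [-3, -14, -7, -35] -> [-3, -7, -14, -35] -> 1
  [-36, -26, -41, -10, 8, 38] -> [-36, -26, -41, -10] -> [-10, -26, -36, -41] -> 3
  [6, 29, 46, 44, 26] -> [] -> [] -> 0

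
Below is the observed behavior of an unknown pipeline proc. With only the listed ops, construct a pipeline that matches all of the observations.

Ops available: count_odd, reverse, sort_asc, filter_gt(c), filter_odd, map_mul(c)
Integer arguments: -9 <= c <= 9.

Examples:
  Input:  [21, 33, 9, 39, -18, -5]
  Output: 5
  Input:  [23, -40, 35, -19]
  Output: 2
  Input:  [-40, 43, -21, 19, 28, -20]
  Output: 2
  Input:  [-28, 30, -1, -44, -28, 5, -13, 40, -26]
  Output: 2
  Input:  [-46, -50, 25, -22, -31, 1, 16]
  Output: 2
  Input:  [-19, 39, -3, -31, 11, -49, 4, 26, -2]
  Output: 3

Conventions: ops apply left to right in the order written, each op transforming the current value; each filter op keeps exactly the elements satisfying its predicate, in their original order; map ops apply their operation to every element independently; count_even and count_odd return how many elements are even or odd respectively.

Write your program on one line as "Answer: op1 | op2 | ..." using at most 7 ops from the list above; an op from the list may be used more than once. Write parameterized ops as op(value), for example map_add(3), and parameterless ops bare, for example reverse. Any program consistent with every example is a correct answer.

filter_gt(-9) | map_mul(7) | filter_odd | sort_asc | map_mul(-7) | count_odd

Check, running the answer program on each example:
  [21, 33, 9, 39, -18, -5] -> [21, 33, 9, 39, -5] -> [147, 231, 63, 273, -35] -> [147, 231, 63, 273, -35] -> [-35, 63, 147, 231, 273] -> [245, -441, -1029, -1617, -1911] -> 5
  [23, -40, 35, -19] -> [23, 35] -> [161, 245] -> [161, 245] -> [161, 245] -> [-1127, -1715] -> 2
  [-40, 43, -21, 19, 28, -20] -> [43, 19, 28] -> [301, 133, 196] -> [301, 133] -> [133, 301] -> [-931, -2107] -> 2
  [-28, 30, -1, -44, -28, 5, -13, 40, -26] -> [30, -1, 5, 40] -> [210, -7, 35, 280] -> [-7, 35] -> [-7, 35] -> [49, -245] -> 2
  [-46, -50, 25, -22, -31, 1, 16] -> [25, 1, 16] -> [175, 7, 112] -> [175, 7] -> [7, 175] -> [-49, -1225] -> 2
  [-19, 39, -3, -31, 11, -49, 4, 26, -2] -> [39, -3, 11, 4, 26, -2] -> [273, -21, 77, 28, 182, -14] -> [273, -21, 77] -> [-21, 77, 273] -> [147, -539, -1911] -> 3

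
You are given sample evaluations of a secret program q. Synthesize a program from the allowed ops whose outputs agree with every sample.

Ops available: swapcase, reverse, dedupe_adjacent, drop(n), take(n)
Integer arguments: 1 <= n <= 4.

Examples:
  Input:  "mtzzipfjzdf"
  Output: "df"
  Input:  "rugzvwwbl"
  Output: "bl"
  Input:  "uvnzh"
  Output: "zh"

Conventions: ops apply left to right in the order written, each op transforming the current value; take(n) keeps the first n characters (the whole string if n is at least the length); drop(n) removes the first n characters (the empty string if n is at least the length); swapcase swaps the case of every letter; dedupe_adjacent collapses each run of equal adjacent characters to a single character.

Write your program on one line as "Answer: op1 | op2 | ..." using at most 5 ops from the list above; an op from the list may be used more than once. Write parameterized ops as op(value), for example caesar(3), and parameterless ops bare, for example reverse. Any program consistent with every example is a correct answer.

drop(2) | reverse | take(2) | reverse

Check, running the answer program on each example:
  "mtzzipfjzdf" -> "zzipfjzdf" -> "fdzjfpizz" -> "fd" -> "df"
  "rugzvwwbl" -> "gzvwwbl" -> "lbwwvzg" -> "lb" -> "bl"
  "uvnzh" -> "nzh" -> "hzn" -> "hz" -> "zh"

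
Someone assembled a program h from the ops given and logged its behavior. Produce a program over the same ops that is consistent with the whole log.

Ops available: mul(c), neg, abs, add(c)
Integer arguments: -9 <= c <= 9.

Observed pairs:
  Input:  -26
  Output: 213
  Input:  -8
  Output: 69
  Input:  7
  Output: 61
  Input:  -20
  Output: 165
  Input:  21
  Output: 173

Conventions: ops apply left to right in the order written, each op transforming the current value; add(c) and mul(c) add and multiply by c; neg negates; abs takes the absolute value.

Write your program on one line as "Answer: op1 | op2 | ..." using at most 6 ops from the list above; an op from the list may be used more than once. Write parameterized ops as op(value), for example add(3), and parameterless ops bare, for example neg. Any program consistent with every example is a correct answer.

abs | neg | mul(8) | neg | add(5)

Check, running the answer program on each example:
  -26 -> 26 -> -26 -> -208 -> 208 -> 213
  -8 -> 8 -> -8 -> -64 -> 64 -> 69
  7 -> 7 -> -7 -> -56 -> 56 -> 61
  -20 -> 20 -> -20 -> -160 -> 160 -> 165
  21 -> 21 -> -21 -> -168 -> 168 -> 173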